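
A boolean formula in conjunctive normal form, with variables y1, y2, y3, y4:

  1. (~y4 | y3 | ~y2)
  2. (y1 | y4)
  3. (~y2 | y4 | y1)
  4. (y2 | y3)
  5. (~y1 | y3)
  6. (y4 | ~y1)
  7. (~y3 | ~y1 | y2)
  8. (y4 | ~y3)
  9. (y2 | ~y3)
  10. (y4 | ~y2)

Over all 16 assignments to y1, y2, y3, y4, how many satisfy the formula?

2

The models are:
  y1=0 y2=1 y3=1 y4=1
  y1=1 y2=1 y3=1 y4=1
Count: 2.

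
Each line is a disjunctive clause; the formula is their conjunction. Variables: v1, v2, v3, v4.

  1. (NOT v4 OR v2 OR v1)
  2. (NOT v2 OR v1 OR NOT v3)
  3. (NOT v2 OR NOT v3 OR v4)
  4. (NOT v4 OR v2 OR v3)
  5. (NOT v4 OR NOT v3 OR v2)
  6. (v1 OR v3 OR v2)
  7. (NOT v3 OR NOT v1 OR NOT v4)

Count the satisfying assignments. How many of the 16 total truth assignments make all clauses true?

7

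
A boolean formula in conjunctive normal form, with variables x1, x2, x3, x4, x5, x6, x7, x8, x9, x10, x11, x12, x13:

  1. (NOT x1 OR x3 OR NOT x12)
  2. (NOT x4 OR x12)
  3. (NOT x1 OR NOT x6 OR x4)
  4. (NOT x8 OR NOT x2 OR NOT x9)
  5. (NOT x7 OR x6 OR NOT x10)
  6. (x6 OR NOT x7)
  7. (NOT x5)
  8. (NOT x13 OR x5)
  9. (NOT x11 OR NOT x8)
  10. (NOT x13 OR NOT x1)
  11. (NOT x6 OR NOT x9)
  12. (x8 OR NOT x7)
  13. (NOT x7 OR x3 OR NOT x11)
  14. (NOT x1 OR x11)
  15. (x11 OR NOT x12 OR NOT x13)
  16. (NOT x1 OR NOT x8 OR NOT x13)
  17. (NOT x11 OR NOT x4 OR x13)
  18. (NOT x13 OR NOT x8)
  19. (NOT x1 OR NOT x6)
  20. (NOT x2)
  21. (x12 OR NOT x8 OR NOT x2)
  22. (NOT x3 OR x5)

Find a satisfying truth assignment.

x1=1, x2=0, x3=0, x4=0, x5=0, x6=0, x7=0, x8=0, x9=0, x10=0, x11=1, x12=0, x13=0

(NOT x5) is a unit clause, so x5 = False.
Unit propagation: (NOT x13) forces x13 = False.
(NOT x2) is a unit clause, so x2 = False.
Unit propagation: (NOT x3) forces x3 = False.
Pure literal: x7 appears only negated; assign x7 = False.
Pure literal: x9 appears only negated; assign x9 = False.
Try x1 = True.
  then x12 is forced to False.
  then x4 is forced to False.
  then x6 is forced to False.
  then x11 is forced to True.
  then x8 is forced to False.
x10 is now unconstrained; take x10 = False.
Every clause has at least one true literal under this assignment.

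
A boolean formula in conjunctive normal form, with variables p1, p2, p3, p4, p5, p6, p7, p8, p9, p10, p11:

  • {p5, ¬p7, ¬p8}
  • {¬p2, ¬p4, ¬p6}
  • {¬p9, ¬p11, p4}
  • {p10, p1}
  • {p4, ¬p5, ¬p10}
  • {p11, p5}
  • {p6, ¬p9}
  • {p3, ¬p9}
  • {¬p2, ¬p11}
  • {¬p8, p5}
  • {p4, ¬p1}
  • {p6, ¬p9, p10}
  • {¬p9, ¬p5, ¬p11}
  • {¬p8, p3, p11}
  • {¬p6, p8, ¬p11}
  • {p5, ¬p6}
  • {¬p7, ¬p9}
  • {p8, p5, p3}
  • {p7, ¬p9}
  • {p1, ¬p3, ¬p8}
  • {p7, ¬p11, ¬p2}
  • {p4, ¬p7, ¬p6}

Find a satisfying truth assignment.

p2 occurs only negated in the remaining clauses — set p2 = False.
p9 occurs only negated in the remaining clauses — set p9 = False.
Set p1 = True and propagate.
  then p4 is forced to True.
Branch on p3: take p3 = True.
The remaining clauses are satisfied by p5 = True, p6 = True, p7 = True, p8 = True, p10 = False, p11 = False.
Every clause has at least one true literal under this assignment.

p1 = T, p2 = F, p3 = T, p4 = T, p5 = T, p6 = T, p7 = T, p8 = T, p9 = F, p10 = F, p11 = F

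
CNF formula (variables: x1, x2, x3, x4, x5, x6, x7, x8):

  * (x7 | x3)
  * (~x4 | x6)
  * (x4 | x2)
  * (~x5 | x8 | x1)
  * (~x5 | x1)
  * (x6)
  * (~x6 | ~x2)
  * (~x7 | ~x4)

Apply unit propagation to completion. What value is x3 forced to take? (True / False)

True

Unit clause (x6) sets x6 = True.
In (~x6 | ~x2), ~x6 is now false; ~x2 must hold, so x2 = False.
(x2 | x4) with x2 = False leaves only x4, so x4 = True.
(~x4 | ~x7) with x4 = True leaves only ~x7, so x7 = False.
From (x7 | x3) and x7 = False: x3 = True.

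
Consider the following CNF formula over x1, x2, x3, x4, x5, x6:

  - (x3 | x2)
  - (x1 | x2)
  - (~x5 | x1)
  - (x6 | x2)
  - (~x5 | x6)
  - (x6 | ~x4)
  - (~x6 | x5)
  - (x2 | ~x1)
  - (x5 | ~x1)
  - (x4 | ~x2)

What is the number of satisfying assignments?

2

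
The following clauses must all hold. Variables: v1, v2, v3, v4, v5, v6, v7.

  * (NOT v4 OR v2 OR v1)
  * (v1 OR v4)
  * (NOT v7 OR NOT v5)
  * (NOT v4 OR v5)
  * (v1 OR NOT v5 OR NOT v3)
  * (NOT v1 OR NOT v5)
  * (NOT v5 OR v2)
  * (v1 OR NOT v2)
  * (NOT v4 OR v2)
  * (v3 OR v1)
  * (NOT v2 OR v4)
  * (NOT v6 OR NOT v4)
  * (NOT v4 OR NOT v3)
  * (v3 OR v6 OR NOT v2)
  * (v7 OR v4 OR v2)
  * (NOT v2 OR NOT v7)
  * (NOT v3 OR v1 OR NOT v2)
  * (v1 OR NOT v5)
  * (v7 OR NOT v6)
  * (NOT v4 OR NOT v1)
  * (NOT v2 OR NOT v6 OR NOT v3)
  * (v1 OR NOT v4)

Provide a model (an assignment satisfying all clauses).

Set v1 = True and propagate.
  then v5 is forced to False.
  then v4 is forced to False.
  then v2 is forced to False.
  then v7 is forced to True.
v3, v6 are now unconstrained; take v3 = False, v6 = False.
Every clause has at least one true literal under this assignment.
Check each clause:
  1. (v2 OR NOT v4 OR v1) — v1 is true.
  2. (v1 OR v4) — v1 is true.
  3. (NOT v5 OR NOT v7) — NOT v5 is true.
  4. (NOT v4 OR v5) — NOT v4 is true.
  5. (NOT v3 OR NOT v5 OR v1) — v1 is true.
  6. (NOT v5 OR NOT v1) — NOT v5 is true.
  7. (NOT v5 OR v2) — NOT v5 is true.
  8. (v1 OR NOT v2) — v1 is true.
  9. (v2 OR NOT v4) — NOT v4 is true.
  10. (v1 OR v3) — v1 is true.
  11. (NOT v2 OR v4) — NOT v2 is true.
  12. (NOT v6 OR NOT v4) — NOT v6 is true.
  13. (NOT v4 OR NOT v3) — NOT v4 is true.
  14. (v3 OR NOT v2 OR v6) — NOT v2 is true.
  15. (v4 OR v2 OR v7) — v7 is true.
  16. (NOT v7 OR NOT v2) — NOT v2 is true.
  17. (NOT v2 OR v1 OR NOT v3) — v1 is true.
  18. (NOT v5 OR v1) — v1 is true.
  19. (v7 OR NOT v6) — NOT v6 is true.
  20. (NOT v1 OR NOT v4) — NOT v4 is true.
  21. (NOT v6 OR NOT v2 OR NOT v3) — NOT v6 is true.
  22. (NOT v4 OR v1) — v1 is true.

v1=T  v2=F  v3=F  v4=F  v5=F  v6=F  v7=T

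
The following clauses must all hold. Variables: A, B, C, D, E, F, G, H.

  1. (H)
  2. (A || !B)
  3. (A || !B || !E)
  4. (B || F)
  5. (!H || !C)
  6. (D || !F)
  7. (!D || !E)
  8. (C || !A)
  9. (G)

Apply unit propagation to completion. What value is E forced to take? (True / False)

Unit clause (H) sets H = True.
(!C || !H): since H = True, the clause reduces to (!C). C = False.
(!A || C) with C = False leaves only !A, so A = False.
(!B || A): since A = False, the clause reduces to (!B). B = False.
In (B || F), B is now false; F must hold, so F = True.
From (!F || D) and F = True: D = True.
From (!D || !E) and D = True: E = False.

False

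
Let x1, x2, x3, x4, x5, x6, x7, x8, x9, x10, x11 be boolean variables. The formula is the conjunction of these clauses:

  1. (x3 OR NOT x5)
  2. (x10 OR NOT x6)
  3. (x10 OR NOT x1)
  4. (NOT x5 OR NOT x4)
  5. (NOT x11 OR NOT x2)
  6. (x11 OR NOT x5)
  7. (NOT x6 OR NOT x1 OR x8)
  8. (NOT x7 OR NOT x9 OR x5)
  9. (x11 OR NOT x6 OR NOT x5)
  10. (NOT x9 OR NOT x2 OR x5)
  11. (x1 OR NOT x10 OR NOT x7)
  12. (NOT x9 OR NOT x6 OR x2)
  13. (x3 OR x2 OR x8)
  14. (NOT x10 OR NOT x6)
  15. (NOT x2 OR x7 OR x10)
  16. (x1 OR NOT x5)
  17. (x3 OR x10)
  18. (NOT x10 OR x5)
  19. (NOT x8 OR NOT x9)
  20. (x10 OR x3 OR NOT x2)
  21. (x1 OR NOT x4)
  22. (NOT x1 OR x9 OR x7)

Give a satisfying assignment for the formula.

x1=F, x2=F, x3=T, x4=F, x5=F, x6=F, x7=F, x8=F, x9=T, x10=F, x11=T

Check each clause:
  1. (NOT x5 OR x3) — x3 is true.
  2. (x10 OR NOT x6) — NOT x6 is true.
  3. (NOT x1 OR x10) — NOT x1 is true.
  4. (NOT x4 OR NOT x5) — NOT x5 is true.
  5. (NOT x11 OR NOT x2) — NOT x2 is true.
  6. (NOT x5 OR x11) — x11 is true.
  7. (x8 OR NOT x1 OR NOT x6) — NOT x6 is true.
  8. (NOT x9 OR x5 OR NOT x7) — NOT x7 is true.
  9. (NOT x5 OR NOT x6 OR x11) — NOT x6 is true.
  10. (x5 OR NOT x2 OR NOT x9) — NOT x2 is true.
  11. (NOT x10 OR NOT x7 OR x1) — NOT x7 is true.
  12. (NOT x9 OR x2 OR NOT x6) — NOT x6 is true.
  13. (x3 OR x8 OR x2) — x3 is true.
  14. (NOT x10 OR NOT x6) — NOT x6 is true.
  15. (x10 OR x7 OR NOT x2) — NOT x2 is true.
  16. (x1 OR NOT x5) — NOT x5 is true.
  17. (x10 OR x3) — x3 is true.
  18. (x5 OR NOT x10) — NOT x10 is true.
  19. (NOT x8 OR NOT x9) — NOT x8 is true.
  20. (x10 OR x3 OR NOT x2) — x3 is true.
  21. (x1 OR NOT x4) — NOT x4 is true.
  22. (NOT x1 OR x7 OR x9) — x9 is true.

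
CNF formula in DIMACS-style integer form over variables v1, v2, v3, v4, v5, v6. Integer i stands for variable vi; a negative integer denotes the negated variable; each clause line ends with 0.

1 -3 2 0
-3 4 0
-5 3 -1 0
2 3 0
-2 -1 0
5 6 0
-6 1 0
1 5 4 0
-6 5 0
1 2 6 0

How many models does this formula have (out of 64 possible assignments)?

5

Satisfying assignments:
  v1=0 v2=1 v3=0 v4=0 v5=1 v6=0
  v1=0 v2=1 v3=0 v4=1 v5=1 v6=0
  v1=0 v2=1 v3=1 v4=1 v5=1 v6=0
  v1=1 v2=0 v3=1 v4=1 v5=1 v6=0
  v1=1 v2=0 v3=1 v4=1 v5=1 v6=1
Count: 5.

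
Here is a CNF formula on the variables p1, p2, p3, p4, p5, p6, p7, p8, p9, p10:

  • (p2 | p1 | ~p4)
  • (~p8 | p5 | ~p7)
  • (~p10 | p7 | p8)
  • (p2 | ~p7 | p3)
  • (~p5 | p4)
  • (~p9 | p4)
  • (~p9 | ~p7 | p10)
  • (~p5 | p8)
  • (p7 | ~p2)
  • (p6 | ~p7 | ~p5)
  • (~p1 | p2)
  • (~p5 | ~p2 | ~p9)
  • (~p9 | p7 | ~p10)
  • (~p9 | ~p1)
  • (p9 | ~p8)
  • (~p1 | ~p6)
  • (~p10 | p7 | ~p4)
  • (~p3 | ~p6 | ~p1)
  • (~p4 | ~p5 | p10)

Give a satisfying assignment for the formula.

p1 = F, p2 = T, p3 = T, p4 = T, p5 = F, p6 = F, p7 = T, p8 = F, p9 = T, p10 = T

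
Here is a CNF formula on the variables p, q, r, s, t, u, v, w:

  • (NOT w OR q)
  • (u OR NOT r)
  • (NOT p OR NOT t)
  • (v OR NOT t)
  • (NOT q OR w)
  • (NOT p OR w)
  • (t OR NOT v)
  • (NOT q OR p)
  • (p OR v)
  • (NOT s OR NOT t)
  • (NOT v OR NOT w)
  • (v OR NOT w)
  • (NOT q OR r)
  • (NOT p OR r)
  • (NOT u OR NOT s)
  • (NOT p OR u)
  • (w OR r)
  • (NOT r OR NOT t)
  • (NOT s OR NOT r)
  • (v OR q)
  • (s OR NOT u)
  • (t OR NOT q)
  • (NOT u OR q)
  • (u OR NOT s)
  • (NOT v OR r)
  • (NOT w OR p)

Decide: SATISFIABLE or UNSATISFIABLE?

p = True:
  propagation gives t=False, w=True, q=True; an empty clause results — contradiction.
p = False:
  propagation gives q=False, w=False, v=True, t=True; an empty clause results — contradiction.
Every branch closes, so no satisfying assignment exists.

UNSATISFIABLE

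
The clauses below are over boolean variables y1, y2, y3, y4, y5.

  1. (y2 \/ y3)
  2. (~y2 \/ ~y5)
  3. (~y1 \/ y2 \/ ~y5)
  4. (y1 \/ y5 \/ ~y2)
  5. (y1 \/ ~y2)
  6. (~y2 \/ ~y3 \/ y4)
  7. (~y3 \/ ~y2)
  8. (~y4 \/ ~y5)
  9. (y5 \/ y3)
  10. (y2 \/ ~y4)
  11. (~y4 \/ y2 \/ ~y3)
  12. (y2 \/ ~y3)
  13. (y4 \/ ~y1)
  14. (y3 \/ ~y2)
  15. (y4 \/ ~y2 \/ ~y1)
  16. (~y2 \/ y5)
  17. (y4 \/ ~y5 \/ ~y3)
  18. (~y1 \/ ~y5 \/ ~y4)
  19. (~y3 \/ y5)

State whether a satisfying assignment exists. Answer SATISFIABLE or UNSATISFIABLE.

UNSATISFIABLE

y2 = True:
  propagation gives y5=False; an empty clause results — contradiction.
y2 = False:
  propagation gives y3=True; an empty clause results — contradiction.
Every branch closes, so no satisfying assignment exists.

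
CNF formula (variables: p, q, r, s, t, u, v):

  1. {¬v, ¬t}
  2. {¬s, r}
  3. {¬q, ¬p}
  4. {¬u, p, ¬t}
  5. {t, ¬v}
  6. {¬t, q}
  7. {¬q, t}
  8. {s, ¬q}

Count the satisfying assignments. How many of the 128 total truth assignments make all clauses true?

Split on t, then q.
  t=1, q=1: remaining (p,r,s,u,v) ∈ {(0,1,1,0,0)} — 1.
  t=1, q=0: a clause becomes empty — 0.
  t=0, q=1: a clause becomes empty — 0.
  t=0, q=0: p, u free; 3 ways for (r,s,v) × 2^2 = 12.
Total: 1 + 0 + 0 + 12 = 13.

13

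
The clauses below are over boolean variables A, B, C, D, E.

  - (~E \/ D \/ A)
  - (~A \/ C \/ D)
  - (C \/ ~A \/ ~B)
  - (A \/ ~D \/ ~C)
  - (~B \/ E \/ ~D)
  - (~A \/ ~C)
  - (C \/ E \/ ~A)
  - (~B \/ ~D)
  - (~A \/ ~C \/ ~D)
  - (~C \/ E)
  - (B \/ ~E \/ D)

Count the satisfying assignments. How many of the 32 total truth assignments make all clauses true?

The models are:
  A=F B=F C=F D=F E=F
  A=F B=F C=F D=T E=F
  A=F B=F C=F D=T E=T
  A=F B=T C=F D=F E=F
  A=T B=F C=F D=T E=T
Count: 5.

5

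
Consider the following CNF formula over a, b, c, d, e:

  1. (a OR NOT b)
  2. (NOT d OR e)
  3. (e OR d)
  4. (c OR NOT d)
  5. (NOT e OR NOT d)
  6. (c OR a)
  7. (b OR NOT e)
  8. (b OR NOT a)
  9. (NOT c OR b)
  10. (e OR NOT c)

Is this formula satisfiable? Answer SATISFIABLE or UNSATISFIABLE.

Try a = True.
  then b is forced to True.
Try c = False.
  then d is forced to False.
  then e is forced to True.
So a=True, b=True, c=False, d=False, e=True is a satisfying assignment.

SATISFIABLE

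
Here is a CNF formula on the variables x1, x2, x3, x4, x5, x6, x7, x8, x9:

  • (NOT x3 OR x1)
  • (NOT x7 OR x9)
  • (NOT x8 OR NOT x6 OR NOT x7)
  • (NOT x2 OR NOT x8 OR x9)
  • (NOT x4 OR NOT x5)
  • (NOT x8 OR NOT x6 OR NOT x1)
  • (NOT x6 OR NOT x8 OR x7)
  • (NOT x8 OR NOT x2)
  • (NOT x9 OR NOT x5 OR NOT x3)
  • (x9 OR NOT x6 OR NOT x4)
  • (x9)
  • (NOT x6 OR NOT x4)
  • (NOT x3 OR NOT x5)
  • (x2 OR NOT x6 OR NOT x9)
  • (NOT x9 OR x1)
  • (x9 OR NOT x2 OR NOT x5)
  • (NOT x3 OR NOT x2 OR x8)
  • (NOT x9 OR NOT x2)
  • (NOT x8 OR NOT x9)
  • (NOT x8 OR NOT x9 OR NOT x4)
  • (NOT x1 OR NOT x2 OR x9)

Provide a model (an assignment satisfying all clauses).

x1 = T, x2 = F, x3 = T, x4 = F, x5 = F, x6 = F, x7 = T, x8 = F, x9 = T

Check each clause:
  1. (x1 OR NOT x3) — x1 is true.
  2. (x9 OR NOT x7) — x9 is true.
  3. (NOT x6 OR NOT x8 OR NOT x7) — NOT x8 is true.
  4. (NOT x8 OR NOT x2 OR x9) — NOT x8 is true.
  5. (NOT x5 OR NOT x4) — NOT x5 is true.
  6. (NOT x1 OR NOT x6 OR NOT x8) — NOT x8 is true.
  7. (NOT x6 OR NOT x8 OR x7) — NOT x8 is true.
  8. (NOT x8 OR NOT x2) — NOT x8 is true.
  9. (NOT x5 OR NOT x3 OR NOT x9) — NOT x5 is true.
  10. (NOT x4 OR x9 OR NOT x6) — x9 is true.
  11. (x9) — x9 is true.
  12. (NOT x6 OR NOT x4) — NOT x6 is true.
  13. (NOT x3 OR NOT x5) — NOT x5 is true.
  14. (x2 OR NOT x6 OR NOT x9) — NOT x6 is true.
  15. (x1 OR NOT x9) — x1 is true.
  16. (NOT x2 OR x9 OR NOT x5) — x9 is true.
  17. (x8 OR NOT x2 OR NOT x3) — NOT x2 is true.
  18. (NOT x2 OR NOT x9) — NOT x2 is true.
  19. (NOT x9 OR NOT x8) — NOT x8 is true.
  20. (NOT x4 OR NOT x8 OR NOT x9) — NOT x8 is true.
  21. (NOT x1 OR x9 OR NOT x2) — x9 is true.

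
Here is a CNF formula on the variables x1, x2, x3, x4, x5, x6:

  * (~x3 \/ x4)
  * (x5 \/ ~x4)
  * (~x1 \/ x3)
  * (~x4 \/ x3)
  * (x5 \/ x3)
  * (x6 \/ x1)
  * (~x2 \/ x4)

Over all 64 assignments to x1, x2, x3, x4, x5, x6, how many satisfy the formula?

7

Satisfying assignments:
  x1=0 x2=0 x3=0 x4=0 x5=1 x6=1
  x1=0 x2=0 x3=1 x4=1 x5=1 x6=1
  x1=0 x2=1 x3=1 x4=1 x5=1 x6=1
  x1=1 x2=0 x3=1 x4=1 x5=1 x6=0
  x1=1 x2=0 x3=1 x4=1 x5=1 x6=1
  x1=1 x2=1 x3=1 x4=1 x5=1 x6=0
  x1=1 x2=1 x3=1 x4=1 x5=1 x6=1
That's 7 in total.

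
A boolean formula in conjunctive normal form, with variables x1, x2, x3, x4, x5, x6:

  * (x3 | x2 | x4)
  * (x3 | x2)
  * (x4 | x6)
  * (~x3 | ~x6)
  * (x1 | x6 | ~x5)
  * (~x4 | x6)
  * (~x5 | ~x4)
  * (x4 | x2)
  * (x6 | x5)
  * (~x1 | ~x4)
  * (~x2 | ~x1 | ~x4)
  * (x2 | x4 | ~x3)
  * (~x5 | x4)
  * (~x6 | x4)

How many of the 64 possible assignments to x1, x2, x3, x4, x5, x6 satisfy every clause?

1

The models are:
  x1=F x2=T x3=F x4=T x5=F x6=T
Count: 1.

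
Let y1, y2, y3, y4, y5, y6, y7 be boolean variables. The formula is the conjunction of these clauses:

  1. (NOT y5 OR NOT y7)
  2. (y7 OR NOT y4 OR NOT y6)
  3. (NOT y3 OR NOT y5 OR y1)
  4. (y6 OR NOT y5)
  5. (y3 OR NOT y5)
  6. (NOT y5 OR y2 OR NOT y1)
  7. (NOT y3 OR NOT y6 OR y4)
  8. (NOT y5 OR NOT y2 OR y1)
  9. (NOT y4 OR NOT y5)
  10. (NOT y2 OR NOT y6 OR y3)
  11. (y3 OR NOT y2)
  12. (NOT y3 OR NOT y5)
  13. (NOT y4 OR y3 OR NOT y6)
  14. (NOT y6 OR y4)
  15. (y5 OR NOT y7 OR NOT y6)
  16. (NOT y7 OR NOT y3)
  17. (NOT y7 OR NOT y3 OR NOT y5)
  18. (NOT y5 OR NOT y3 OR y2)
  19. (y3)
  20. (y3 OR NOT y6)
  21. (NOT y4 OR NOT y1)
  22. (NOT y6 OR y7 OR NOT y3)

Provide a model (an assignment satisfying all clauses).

y1=F  y2=T  y3=T  y4=T  y5=F  y6=F  y7=F

Check each clause:
  1. (NOT y5 OR NOT y7) — NOT y7 is true.
  2. (NOT y4 OR NOT y6 OR y7) — NOT y6 is true.
  3. (NOT y5 OR NOT y3 OR y1) — NOT y5 is true.
  4. (y6 OR NOT y5) — NOT y5 is true.
  5. (y3 OR NOT y5) — y3 is true.
  6. (y2 OR NOT y1 OR NOT y5) — y2 is true.
  7. (NOT y6 OR NOT y3 OR y4) — NOT y6 is true.
  8. (NOT y5 OR NOT y2 OR y1) — NOT y5 is true.
  9. (NOT y4 OR NOT y5) — NOT y5 is true.
  10. (NOT y2 OR NOT y6 OR y3) — NOT y6 is true.
  11. (y3 OR NOT y2) — y3 is true.
  12. (NOT y3 OR NOT y5) — NOT y5 is true.
  13. (NOT y6 OR y3 OR NOT y4) — NOT y6 is true.
  14. (NOT y6 OR y4) — NOT y6 is true.
  15. (NOT y7 OR y5 OR NOT y6) — NOT y7 is true.
  16. (NOT y7 OR NOT y3) — NOT y7 is true.
  17. (NOT y5 OR NOT y7 OR NOT y3) — NOT y7 is true.
  18. (NOT y5 OR y2 OR NOT y3) — y2 is true.
  19. (y3) — y3 is true.
  20. (y3 OR NOT y6) — NOT y6 is true.
  21. (NOT y1 OR NOT y4) — NOT y1 is true.
  22. (y7 OR NOT y6 OR NOT y3) — NOT y6 is true.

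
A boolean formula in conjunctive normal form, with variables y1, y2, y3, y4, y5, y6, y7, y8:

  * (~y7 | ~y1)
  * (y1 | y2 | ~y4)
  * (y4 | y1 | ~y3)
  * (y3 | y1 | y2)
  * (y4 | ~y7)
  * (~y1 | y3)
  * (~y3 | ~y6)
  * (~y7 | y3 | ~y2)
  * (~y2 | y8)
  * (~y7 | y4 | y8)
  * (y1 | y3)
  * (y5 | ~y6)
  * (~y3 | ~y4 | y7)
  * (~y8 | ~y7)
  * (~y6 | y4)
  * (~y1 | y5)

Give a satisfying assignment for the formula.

y1=True, y2=True, y3=True, y4=False, y5=True, y6=False, y7=False, y8=True

Check each clause:
  1. (~y1 | ~y7) — ~y7 is true.
  2. (~y4 | y2 | y1) — y1 is true.
  3. (y1 | ~y3 | y4) — y1 is true.
  4. (y3 | y1 | y2) — y1 is true.
  5. (y4 | ~y7) — ~y7 is true.
  6. (~y1 | y3) — y3 is true.
  7. (~y6 | ~y3) — ~y6 is true.
  8. (~y7 | ~y2 | y3) — ~y7 is true.
  9. (y8 | ~y2) — y8 is true.
  10. (~y7 | y4 | y8) — y8 is true.
  11. (y1 | y3) — y1 is true.
  12. (y5 | ~y6) — ~y6 is true.
  13. (y7 | ~y3 | ~y4) — ~y4 is true.
  14. (~y8 | ~y7) — ~y7 is true.
  15. (~y6 | y4) — ~y6 is true.
  16. (~y1 | y5) — y5 is true.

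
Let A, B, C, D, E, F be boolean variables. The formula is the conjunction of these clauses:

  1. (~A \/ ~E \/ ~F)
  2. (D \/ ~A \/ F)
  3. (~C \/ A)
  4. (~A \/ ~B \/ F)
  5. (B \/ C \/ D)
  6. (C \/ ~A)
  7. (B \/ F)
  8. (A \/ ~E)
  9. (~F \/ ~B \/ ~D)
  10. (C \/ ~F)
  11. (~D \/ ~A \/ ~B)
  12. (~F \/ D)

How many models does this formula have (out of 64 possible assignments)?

3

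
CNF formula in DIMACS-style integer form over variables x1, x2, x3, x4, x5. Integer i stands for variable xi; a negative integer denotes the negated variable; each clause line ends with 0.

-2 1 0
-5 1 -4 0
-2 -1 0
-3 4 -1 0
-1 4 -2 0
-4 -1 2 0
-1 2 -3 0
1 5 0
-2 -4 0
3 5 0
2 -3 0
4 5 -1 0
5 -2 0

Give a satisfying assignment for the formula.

Try x1 = True.
  then x2 is forced to False.
  then x4 is forced to False.
  then x3 is forced to False.
  then x5 is forced to True.
Every clause has at least one true literal under this assignment.
Check each clause:
  1. {x1, ¬x2} — x1 is true.
  2. {¬x4, x1, ¬x5} — x1 is true.
  3. {¬x1, ¬x2} — ¬x2 is true.
  4. {x4, ¬x1, ¬x3} — ¬x3 is true.
  5. {¬x2, ¬x1, x4} — ¬x2 is true.
  6. {x2, ¬x4, ¬x1} — ¬x4 is true.
  7. {x2, ¬x3, ¬x1} — ¬x3 is true.
  8. {x5, x1} — x1 is true.
  9. {¬x4, ¬x2} — ¬x4 is true.
  10. {x5, x3} — x5 is true.
  11. {¬x3, x2} — ¬x3 is true.
  12. {x4, ¬x1, x5} — x5 is true.
  13. {x5, ¬x2} — x5 is true.

x1 = T  x2 = F  x3 = F  x4 = F  x5 = T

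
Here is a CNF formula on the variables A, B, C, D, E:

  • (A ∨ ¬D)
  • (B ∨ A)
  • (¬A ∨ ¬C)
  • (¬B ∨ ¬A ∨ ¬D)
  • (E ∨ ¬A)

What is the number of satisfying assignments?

The models are:
  A=F B=T C=F D=F E=F
  A=F B=T C=F D=F E=T
  A=F B=T C=T D=F E=F
  A=F B=T C=T D=F E=T
  A=T B=F C=F D=F E=T
  A=T B=F C=F D=T E=T
  A=T B=T C=F D=F E=T
Count: 7.

7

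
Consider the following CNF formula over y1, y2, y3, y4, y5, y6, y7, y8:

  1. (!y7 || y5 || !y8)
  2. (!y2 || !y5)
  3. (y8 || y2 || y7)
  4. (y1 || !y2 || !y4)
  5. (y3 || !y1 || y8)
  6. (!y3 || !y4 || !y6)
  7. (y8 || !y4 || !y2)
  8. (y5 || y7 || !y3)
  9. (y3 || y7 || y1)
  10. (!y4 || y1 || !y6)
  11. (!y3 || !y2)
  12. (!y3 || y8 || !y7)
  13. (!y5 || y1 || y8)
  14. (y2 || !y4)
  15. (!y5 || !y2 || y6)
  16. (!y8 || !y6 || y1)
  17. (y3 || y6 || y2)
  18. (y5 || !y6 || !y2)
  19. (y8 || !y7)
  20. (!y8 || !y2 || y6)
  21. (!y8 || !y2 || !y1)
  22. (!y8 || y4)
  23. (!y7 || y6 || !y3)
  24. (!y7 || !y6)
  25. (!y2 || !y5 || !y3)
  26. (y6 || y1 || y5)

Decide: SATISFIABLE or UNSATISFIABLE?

UNSATISFIABLE

y2 = True:
  propagation gives y5=False, y3=False, y6=False, y8=False; an empty clause results — contradiction.
y2 = False:
  propagation gives y4=False, y8=False, y7=True; an empty clause results — contradiction.
Every branch closes, so no satisfying assignment exists.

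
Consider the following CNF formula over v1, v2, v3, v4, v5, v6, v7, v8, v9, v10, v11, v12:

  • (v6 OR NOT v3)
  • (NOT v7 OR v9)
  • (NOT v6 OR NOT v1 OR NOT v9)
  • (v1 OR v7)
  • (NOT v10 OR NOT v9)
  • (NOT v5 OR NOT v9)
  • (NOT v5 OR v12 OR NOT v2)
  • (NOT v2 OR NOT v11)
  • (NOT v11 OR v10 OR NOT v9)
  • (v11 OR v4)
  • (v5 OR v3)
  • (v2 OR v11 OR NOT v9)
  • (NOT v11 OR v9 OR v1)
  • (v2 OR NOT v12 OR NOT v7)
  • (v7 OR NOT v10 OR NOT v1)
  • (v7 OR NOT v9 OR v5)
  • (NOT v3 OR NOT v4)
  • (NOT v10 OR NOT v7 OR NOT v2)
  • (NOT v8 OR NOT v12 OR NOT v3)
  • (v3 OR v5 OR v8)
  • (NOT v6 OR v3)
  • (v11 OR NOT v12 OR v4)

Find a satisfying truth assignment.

v1 = True, v2 = False, v3 = False, v4 = True, v5 = True, v6 = False, v7 = False, v8 = True, v9 = False, v10 = False, v11 = True, v12 = False

Check each clause:
  1. (v6 OR NOT v3) — NOT v3 is true.
  2. (v9 OR NOT v7) — NOT v7 is true.
  3. (NOT v1 OR NOT v9 OR NOT v6) — NOT v6 is true.
  4. (v1 OR v7) — v1 is true.
  5. (NOT v9 OR NOT v10) — NOT v10 is true.
  6. (NOT v9 OR NOT v5) — NOT v9 is true.
  7. (NOT v2 OR v12 OR NOT v5) — NOT v2 is true.
  8. (NOT v11 OR NOT v2) — NOT v2 is true.
  9. (NOT v9 OR v10 OR NOT v11) — NOT v9 is true.
  10. (v11 OR v4) — v11 is true.
  11. (v5 OR v3) — v5 is true.
  12. (v2 OR v11 OR NOT v9) — v11 is true.
  13. (NOT v11 OR v9 OR v1) — v1 is true.
  14. (NOT v7 OR NOT v12 OR v2) — NOT v7 is true.
  15. (v7 OR NOT v10 OR NOT v1) — NOT v10 is true.
  16. (v5 OR NOT v9 OR v7) — NOT v9 is true.
  17. (NOT v3 OR NOT v4) — NOT v3 is true.
  18. (NOT v7 OR NOT v2 OR NOT v10) — NOT v7 is true.
  19. (NOT v12 OR NOT v8 OR NOT v3) — NOT v12 is true.
  20. (v3 OR v5 OR v8) — v8 is true.
  21. (v3 OR NOT v6) — NOT v6 is true.
  22. (v11 OR NOT v12 OR v4) — v11 is true.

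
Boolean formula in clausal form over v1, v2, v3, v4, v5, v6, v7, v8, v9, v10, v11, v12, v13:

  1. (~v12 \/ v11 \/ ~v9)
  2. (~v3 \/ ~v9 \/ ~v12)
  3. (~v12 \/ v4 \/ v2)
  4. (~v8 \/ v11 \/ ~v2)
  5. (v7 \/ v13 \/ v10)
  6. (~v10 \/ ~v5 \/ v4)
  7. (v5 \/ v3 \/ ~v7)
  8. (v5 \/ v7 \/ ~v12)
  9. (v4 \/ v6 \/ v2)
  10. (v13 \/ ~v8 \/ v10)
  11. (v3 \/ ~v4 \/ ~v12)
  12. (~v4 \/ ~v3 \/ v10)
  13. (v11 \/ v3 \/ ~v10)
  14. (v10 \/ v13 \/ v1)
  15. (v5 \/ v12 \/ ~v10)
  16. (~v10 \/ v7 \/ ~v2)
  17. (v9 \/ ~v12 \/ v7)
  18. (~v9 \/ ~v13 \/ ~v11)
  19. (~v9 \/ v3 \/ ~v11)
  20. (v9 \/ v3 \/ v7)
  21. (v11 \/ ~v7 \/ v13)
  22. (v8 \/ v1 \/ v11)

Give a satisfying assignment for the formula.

v1 = T  v2 = T  v3 = T  v4 = F  v5 = F  v6 = T  v7 = T  v8 = F  v9 = F  v10 = T  v11 = F  v12 = T  v13 = T

Check each clause:
  1. (v11 \/ ~v9 \/ ~v12) — ~v9 is true.
  2. (~v9 \/ ~v3 \/ ~v12) — ~v9 is true.
  3. (v4 \/ ~v12 \/ v2) — v2 is true.
  4. (~v8 \/ ~v2 \/ v11) — ~v8 is true.
  5. (v13 \/ v10 \/ v7) — v10 is true.
  6. (v4 \/ ~v5 \/ ~v10) — ~v5 is true.
  7. (v3 \/ v5 \/ ~v7) — v3 is true.
  8. (v5 \/ v7 \/ ~v12) — v7 is true.
  9. (v2 \/ v6 \/ v4) — v2 is true.
  10. (v13 \/ v10 \/ ~v8) — ~v8 is true.
  11. (v3 \/ ~v12 \/ ~v4) — v3 is true.
  12. (v10 \/ ~v3 \/ ~v4) — v10 is true.
  13. (~v10 \/ v3 \/ v11) — v3 is true.
  14. (v1 \/ v13 \/ v10) — v1 is true.
  15. (v5 \/ v12 \/ ~v10) — v12 is true.
  16. (v7 \/ ~v2 \/ ~v10) — v7 is true.
  17. (v9 \/ ~v12 \/ v7) — v7 is true.
  18. (~v9 \/ ~v11 \/ ~v13) — ~v11 is true.
  19. (~v11 \/ v3 \/ ~v9) — v3 is true.
  20. (v7 \/ v3 \/ v9) — v3 is true.
  21. (~v7 \/ v11 \/ v13) — v13 is true.
  22. (v8 \/ v1 \/ v11) — v1 is true.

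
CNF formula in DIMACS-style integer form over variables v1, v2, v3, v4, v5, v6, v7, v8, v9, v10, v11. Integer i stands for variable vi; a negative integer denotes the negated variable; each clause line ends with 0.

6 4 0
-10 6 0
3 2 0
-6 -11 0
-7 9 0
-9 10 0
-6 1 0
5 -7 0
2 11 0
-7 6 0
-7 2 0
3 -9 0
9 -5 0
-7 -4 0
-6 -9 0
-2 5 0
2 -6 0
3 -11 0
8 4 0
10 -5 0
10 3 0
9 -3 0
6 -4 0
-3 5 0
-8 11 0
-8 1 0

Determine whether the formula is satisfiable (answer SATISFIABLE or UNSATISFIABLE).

UNSATISFIABLE

v6 = True:
  propagation gives v11=False, v1=True, v2=True, v9=False; an empty clause results — contradiction.
v6 = False:
  propagation gives v4=True; an empty clause results — contradiction.
Every branch closes, so no satisfying assignment exists.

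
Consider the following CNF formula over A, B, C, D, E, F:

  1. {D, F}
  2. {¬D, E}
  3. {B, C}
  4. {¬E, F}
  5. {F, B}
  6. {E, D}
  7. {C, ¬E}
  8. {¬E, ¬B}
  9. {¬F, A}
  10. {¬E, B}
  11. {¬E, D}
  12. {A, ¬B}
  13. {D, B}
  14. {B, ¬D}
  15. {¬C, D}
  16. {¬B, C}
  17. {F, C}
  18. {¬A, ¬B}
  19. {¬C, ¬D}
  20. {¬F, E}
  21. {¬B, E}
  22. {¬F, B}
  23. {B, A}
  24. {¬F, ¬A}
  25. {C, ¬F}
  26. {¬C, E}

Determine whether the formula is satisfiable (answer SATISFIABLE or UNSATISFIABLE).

B = True:
  propagation gives E=False; an empty clause results — contradiction.
B = False:
  propagation gives C=True, F=True; an empty clause results — contradiction.
Every branch closes, so no satisfying assignment exists.

UNSATISFIABLE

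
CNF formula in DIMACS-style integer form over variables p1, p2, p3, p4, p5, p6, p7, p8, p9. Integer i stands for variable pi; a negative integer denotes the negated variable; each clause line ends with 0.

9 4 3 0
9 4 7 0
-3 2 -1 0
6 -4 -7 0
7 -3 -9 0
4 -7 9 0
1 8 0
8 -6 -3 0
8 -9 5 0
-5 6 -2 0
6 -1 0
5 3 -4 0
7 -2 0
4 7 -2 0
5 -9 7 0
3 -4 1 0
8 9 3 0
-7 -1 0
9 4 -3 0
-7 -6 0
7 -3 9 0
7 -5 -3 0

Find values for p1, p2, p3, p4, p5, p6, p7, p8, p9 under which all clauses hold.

p1 = True  p2 = False  p3 = False  p4 = True  p5 = True  p6 = True  p7 = False  p8 = True  p9 = False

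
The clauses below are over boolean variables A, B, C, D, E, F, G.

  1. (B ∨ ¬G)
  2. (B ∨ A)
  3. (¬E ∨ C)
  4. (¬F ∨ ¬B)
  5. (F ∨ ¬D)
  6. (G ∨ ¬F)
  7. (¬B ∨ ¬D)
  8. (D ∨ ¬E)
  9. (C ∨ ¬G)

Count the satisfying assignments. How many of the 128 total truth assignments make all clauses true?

8

The models are:
  A=F B=T C=F D=F E=F F=F G=F
  A=F B=T C=T D=F E=F F=F G=F
  A=F B=T C=T D=F E=F F=F G=T
  A=T B=F C=F D=F E=F F=F G=F
  A=T B=F C=T D=F E=F F=F G=F
  A=T B=T C=F D=F E=F F=F G=F
  A=T B=T C=T D=F E=F F=F G=F
  A=T B=T C=T D=F E=F F=F G=T
That's 8 in total.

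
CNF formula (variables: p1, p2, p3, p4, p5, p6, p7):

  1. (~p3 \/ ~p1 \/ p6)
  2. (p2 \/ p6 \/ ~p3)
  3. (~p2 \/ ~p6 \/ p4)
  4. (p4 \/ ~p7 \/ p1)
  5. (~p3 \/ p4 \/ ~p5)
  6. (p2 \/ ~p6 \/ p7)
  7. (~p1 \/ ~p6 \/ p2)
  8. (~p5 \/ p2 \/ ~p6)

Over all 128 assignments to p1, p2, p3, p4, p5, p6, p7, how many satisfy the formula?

51

Split on p6, then p2.
  p6=T, p2=T: forces p4=T; p1, p3, p5, p7 free → 2^4 = 16.
  p6=T, p2=F: remaining (p1,p3,p4,p5,p7) ∈ {(F,F,T,F,T); (F,T,T,F,T)} — 2.
  p6=F, p2=T: 19 of the 32 assignments to (p1,p3,p4,p5,p7) work.
  p6=F, p2=F: p5 free; 7 ways for (p1,p3,p4,p7) × 2^1 = 14.
Total: 16 + 2 + 19 + 14 = 51.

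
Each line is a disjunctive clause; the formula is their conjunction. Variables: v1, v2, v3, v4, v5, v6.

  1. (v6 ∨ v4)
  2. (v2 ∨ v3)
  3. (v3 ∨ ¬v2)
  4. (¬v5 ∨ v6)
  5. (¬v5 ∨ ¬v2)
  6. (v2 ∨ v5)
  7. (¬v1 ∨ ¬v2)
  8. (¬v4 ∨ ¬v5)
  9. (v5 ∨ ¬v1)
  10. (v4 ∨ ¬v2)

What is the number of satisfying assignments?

4

The models are:
  v1=F v2=F v3=T v4=F v5=T v6=T
  v1=F v2=T v3=T v4=T v5=F v6=F
  v1=F v2=T v3=T v4=T v5=F v6=T
  v1=T v2=F v3=T v4=F v5=T v6=T
That's 4 in total.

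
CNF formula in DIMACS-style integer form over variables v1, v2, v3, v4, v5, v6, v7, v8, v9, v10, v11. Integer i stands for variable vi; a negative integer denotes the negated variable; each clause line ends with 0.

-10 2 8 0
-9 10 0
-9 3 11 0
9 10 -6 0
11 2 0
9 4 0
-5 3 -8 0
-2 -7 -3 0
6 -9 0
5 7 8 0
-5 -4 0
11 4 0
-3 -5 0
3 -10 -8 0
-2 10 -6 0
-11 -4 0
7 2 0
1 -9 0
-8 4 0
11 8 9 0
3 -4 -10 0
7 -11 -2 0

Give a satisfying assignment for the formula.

Set v1 = False and propagate.
  then v9 is forced to False.
  then v4 is forced to True.
  then v5 is forced to False.
  then v11 is forced to False.
  then v2 is forced to True.
  then v8 is forced to True.
Set v3 = False and propagate.
  then v10 is forced to False.
  then v6 is forced to False.
v7 is now unconstrained; take v7 = True.
Every clause has at least one true literal under this assignment.

v1=F, v2=T, v3=F, v4=T, v5=F, v6=F, v7=T, v8=T, v9=F, v10=F, v11=F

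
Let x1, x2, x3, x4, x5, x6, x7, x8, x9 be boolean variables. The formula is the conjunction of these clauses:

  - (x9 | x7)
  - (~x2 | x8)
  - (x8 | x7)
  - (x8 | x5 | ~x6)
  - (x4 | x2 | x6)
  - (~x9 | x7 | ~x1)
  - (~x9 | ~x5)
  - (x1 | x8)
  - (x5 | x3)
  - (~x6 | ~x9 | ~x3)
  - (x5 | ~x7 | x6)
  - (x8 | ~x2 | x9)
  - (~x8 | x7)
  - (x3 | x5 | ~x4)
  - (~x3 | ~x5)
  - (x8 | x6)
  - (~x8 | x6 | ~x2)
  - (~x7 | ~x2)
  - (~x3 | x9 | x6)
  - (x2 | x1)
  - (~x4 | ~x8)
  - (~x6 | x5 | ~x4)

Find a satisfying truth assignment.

x1=True  x2=False  x3=False  x4=False  x5=True  x6=True  x7=True  x8=False  x9=False

Check each clause:
  1. (x9 | x7) — x7 is true.
  2. (x8 | ~x2) — ~x2 is true.
  3. (x7 | x8) — x7 is true.
  4. (~x6 | x8 | x5) — x5 is true.
  5. (x6 | x4 | x2) — x6 is true.
  6. (x7 | ~x9 | ~x1) — ~x9 is true.
  7. (~x5 | ~x9) — ~x9 is true.
  8. (x1 | x8) — x1 is true.
  9. (x5 | x3) — x5 is true.
  10. (~x9 | ~x6 | ~x3) — ~x3 is true.
  11. (x5 | x6 | ~x7) — x5 is true.
  12. (~x2 | x8 | x9) — ~x2 is true.
  13. (~x8 | x7) — ~x8 is true.
  14. (x5 | x3 | ~x4) — ~x4 is true.
  15. (~x3 | ~x5) — ~x3 is true.
  16. (x6 | x8) — x6 is true.
  17. (~x2 | ~x8 | x6) — ~x8 is true.
  18. (~x2 | ~x7) — ~x2 is true.
  19. (x9 | ~x3 | x6) — ~x3 is true.
  20. (x2 | x1) — x1 is true.
  21. (~x4 | ~x8) — ~x8 is true.
  22. (~x6 | x5 | ~x4) — ~x4 is true.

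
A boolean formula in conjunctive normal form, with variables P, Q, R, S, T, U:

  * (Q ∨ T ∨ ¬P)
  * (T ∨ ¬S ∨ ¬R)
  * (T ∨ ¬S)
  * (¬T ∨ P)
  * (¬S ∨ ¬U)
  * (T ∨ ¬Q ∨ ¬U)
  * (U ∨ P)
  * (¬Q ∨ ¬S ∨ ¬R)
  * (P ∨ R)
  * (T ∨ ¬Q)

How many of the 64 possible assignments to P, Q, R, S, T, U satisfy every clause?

12

Split on T, then P.
  T=T, P=T: 11 of the 16 assignments to (Q,R,S,U) work.
  T=T, P=F: a clause becomes empty — 0.
  T=F, P=T: a clause becomes empty — 0.
  T=F, P=F: remaining (Q,R,S,U) ∈ {(F,T,F,T)} — 1.
Total: 11 + 0 + 0 + 1 = 12.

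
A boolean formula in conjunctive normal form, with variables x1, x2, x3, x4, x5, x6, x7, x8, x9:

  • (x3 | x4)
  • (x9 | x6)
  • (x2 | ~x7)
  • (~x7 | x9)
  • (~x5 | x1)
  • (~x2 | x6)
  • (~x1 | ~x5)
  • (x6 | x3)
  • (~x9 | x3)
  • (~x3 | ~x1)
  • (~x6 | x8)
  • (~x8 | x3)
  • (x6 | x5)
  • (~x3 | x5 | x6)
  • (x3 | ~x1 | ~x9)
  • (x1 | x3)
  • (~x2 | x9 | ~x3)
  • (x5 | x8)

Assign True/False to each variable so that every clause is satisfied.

x1=0  x2=0  x3=1  x4=1  x5=0  x6=1  x7=0  x8=1  x9=0

x4 occurs only positively in the remaining clauses — set x4 = True.
x7 occurs only negated in the remaining clauses — set x7 = False.
Try x1 = False.
  then x5 is forced to False.
  then x6 is forced to True.
  then x8 is forced to True.
  then x3 is forced to True.
Set x2 = False and propagate.
x9 is now unconstrained; take x9 = False.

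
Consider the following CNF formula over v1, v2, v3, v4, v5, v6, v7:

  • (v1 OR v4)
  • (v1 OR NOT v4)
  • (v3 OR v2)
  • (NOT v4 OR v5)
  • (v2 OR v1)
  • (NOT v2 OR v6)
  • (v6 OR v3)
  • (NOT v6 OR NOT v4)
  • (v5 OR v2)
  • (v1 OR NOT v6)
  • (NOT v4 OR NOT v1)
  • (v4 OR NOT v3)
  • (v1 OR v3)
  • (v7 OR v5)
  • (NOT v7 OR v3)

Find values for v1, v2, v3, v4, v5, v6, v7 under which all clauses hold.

v1=T, v2=T, v3=F, v4=F, v5=T, v6=T, v7=F

v5 occurs only positively in the remaining clauses — set v5 = True.
Branch on v1: take v1 = True.
  then v4 is forced to False.
  then v3 is forced to False.
  then v2 is forced to True.
  then v6 is forced to True.
  then v7 is forced to False.
Every clause has at least one true literal under this assignment.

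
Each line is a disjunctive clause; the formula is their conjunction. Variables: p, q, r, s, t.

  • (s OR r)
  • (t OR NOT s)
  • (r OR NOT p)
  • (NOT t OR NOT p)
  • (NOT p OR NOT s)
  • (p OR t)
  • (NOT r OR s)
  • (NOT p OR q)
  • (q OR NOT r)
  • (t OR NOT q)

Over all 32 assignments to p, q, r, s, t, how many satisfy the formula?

Satisfying assignments:
  p=0 q=0 r=0 s=1 t=1
  p=0 q=1 r=0 s=1 t=1
  p=0 q=1 r=1 s=1 t=1
Count: 3.

3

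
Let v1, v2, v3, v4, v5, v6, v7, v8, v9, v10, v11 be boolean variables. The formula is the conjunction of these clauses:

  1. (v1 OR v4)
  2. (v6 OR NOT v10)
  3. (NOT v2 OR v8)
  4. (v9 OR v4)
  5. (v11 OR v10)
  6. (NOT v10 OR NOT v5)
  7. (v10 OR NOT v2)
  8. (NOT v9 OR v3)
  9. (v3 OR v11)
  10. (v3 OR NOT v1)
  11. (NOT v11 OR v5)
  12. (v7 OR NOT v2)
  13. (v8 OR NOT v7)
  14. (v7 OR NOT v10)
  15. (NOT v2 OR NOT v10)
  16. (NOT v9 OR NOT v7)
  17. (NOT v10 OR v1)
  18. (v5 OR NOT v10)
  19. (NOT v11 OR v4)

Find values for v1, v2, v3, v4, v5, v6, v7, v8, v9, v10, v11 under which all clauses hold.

Pure literal: v2 appears only negated; assign v2 = False.
Pure literal: v3 appears only positively; assign v3 = True.
Set v1 = True and propagate.
Set v4 = True and propagate.
The remaining clauses are satisfied by v5 = True, v6 = False, v7 = False, v8 = True, v9 = True, v10 = False, v11 = True.
Every clause has at least one true literal under this assignment.
Check each clause:
  1. (v4 OR v1) — v1 is true.
  2. (NOT v10 OR v6) — NOT v10 is true.
  3. (v8 OR NOT v2) — v8 is true.
  4. (v9 OR v4) — v9 is true.
  5. (v10 OR v11) — v11 is true.
  6. (NOT v5 OR NOT v10) — NOT v10 is true.
  7. (v10 OR NOT v2) — NOT v2 is true.
  8. (NOT v9 OR v3) — v3 is true.
  9. (v3 OR v11) — v3 is true.
  10. (NOT v1 OR v3) — v3 is true.
  11. (v5 OR NOT v11) — v5 is true.
  12. (NOT v2 OR v7) — NOT v2 is true.
  13. (v8 OR NOT v7) — v8 is true.
  14. (v7 OR NOT v10) — NOT v10 is true.
  15. (NOT v10 OR NOT v2) — NOT v2 is true.
  16. (NOT v7 OR NOT v9) — NOT v7 is true.
  17. (NOT v10 OR v1) — v1 is true.
  18. (NOT v10 OR v5) — v5 is true.
  19. (v4 OR NOT v11) — v4 is true.

v1 = 1, v2 = 0, v3 = 1, v4 = 1, v5 = 1, v6 = 0, v7 = 0, v8 = 1, v9 = 1, v10 = 0, v11 = 1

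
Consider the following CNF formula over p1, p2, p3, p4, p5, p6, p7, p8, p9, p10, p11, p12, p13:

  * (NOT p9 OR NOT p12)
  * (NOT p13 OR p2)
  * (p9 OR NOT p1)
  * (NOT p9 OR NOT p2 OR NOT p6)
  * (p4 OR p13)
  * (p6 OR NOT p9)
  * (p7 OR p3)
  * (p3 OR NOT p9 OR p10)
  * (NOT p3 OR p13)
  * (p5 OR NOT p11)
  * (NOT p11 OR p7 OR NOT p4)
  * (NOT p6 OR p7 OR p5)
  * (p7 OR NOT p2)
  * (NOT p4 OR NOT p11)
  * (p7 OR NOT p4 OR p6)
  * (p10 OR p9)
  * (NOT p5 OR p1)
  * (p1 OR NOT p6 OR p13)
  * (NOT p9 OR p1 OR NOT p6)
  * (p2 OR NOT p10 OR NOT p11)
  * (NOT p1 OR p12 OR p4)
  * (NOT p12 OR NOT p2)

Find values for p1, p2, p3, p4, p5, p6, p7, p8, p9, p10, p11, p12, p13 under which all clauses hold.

p1=False  p2=True  p3=False  p4=True  p5=False  p6=True  p7=True  p8=False  p9=False  p10=True  p11=False  p12=False  p13=True

Check each clause:
  1. (NOT p9 OR NOT p12) — NOT p12 is true.
  2. (NOT p13 OR p2) — p2 is true.
  3. (p9 OR NOT p1) — NOT p1 is true.
  4. (NOT p6 OR NOT p9 OR NOT p2) — NOT p9 is true.
  5. (p13 OR p4) — p4 is true.
  6. (p6 OR NOT p9) — p6 is true.
  7. (p7 OR p3) — p7 is true.
  8. (p10 OR p3 OR NOT p9) — p10 is true.
  9. (p13 OR NOT p3) — NOT p3 is true.
  10. (p5 OR NOT p11) — NOT p11 is true.
  11. (NOT p11 OR p7 OR NOT p4) — NOT p11 is true.
  12. (p7 OR p5 OR NOT p6) — p7 is true.
  13. (NOT p2 OR p7) — p7 is true.
  14. (NOT p4 OR NOT p11) — NOT p11 is true.
  15. (p7 OR NOT p4 OR p6) — p6 is true.
  16. (p10 OR p9) — p10 is true.
  17. (NOT p5 OR p1) — NOT p5 is true.
  18. (p13 OR p1 OR NOT p6) — p13 is true.
  19. (NOT p6 OR NOT p9 OR p1) — NOT p9 is true.
  20. (NOT p10 OR NOT p11 OR p2) — p2 is true.
  21. (NOT p1 OR p12 OR p4) — p4 is true.
  22. (NOT p12 OR NOT p2) — NOT p12 is true.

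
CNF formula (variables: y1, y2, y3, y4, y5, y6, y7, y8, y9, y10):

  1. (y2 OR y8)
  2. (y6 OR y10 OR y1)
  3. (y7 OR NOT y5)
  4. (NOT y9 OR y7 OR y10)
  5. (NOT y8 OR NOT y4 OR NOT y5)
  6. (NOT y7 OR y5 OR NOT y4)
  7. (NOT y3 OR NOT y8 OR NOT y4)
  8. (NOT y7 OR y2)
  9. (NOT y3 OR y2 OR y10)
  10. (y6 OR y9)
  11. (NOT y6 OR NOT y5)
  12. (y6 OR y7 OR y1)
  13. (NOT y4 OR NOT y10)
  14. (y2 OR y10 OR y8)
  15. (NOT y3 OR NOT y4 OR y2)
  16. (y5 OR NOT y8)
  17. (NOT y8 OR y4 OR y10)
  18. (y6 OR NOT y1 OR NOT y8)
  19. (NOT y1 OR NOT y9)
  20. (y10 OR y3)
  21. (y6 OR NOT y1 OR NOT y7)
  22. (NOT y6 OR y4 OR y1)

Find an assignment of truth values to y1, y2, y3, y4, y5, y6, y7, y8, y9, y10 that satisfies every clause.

y2 occurs only positively in the remaining clauses — set y2 = True.
Set y1 = True and propagate.
  then y9 is forced to False.
  then y6 is forced to True.
  then y5 is forced to False.
  then y8 is forced to False.
Branch on y3: take y3 = True.
For the remaining variables, y4 = False, y7 = True, y10 = False works.

y1=T, y2=T, y3=T, y4=F, y5=F, y6=T, y7=T, y8=F, y9=F, y10=F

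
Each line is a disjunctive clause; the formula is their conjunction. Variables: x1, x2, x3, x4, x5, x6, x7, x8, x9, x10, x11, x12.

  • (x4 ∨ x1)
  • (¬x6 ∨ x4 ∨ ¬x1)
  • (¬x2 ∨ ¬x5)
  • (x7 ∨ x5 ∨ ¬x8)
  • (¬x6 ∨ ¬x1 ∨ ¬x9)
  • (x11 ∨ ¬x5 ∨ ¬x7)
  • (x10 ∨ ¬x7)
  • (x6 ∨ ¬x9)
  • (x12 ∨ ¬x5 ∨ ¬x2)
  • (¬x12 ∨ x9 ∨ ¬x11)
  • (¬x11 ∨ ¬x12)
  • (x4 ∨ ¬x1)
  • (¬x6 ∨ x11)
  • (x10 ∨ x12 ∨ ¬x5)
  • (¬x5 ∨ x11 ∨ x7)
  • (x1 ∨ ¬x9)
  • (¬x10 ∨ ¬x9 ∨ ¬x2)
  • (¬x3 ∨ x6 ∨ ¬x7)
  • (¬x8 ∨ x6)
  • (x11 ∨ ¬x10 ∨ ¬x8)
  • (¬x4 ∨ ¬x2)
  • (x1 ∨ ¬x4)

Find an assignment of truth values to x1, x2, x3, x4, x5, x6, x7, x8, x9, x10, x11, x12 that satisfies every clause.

x1 = 1, x2 = 0, x3 = 1, x4 = 1, x5 = 0, x6 = 1, x7 = 1, x8 = 0, x9 = 0, x10 = 1, x11 = 1, x12 = 0

Check each clause:
  1. (x1 ∨ x4) — x1 is true.
  2. (¬x6 ∨ ¬x1 ∨ x4) — x4 is true.
  3. (¬x2 ∨ ¬x5) — ¬x5 is true.
  4. (x5 ∨ x7 ∨ ¬x8) — ¬x8 is true.
  5. (¬x1 ∨ ¬x6 ∨ ¬x9) — ¬x9 is true.
  6. (¬x7 ∨ ¬x5 ∨ x11) — x11 is true.
  7. (¬x7 ∨ x10) — x10 is true.
  8. (¬x9 ∨ x6) — x6 is true.
  9. (¬x5 ∨ ¬x2 ∨ x12) — ¬x5 is true.
  10. (¬x11 ∨ x9 ∨ ¬x12) — ¬x12 is true.
  11. (¬x11 ∨ ¬x12) — ¬x12 is true.
  12. (x4 ∨ ¬x1) — x4 is true.
  13. (x11 ∨ ¬x6) — x11 is true.
  14. (¬x5 ∨ x12 ∨ x10) — x10 is true.
  15. (x11 ∨ x7 ∨ ¬x5) — x11 is true.
  16. (¬x9 ∨ x1) — x1 is true.
  17. (¬x9 ∨ ¬x10 ∨ ¬x2) — ¬x2 is true.
  18. (¬x7 ∨ ¬x3 ∨ x6) — x6 is true.
  19. (¬x8 ∨ x6) — ¬x8 is true.
  20. (x11 ∨ ¬x10 ∨ ¬x8) — ¬x8 is true.
  21. (¬x2 ∨ ¬x4) — ¬x2 is true.
  22. (x1 ∨ ¬x4) — x1 is true.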